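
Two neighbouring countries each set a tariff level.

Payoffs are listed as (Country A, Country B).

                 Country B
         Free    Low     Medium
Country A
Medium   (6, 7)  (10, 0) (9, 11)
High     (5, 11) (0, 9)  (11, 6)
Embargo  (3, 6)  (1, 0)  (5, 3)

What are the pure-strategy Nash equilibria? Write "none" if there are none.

Check each profile: it is a Nash equilibrium iff no player can strictly gain by switching unilaterally.
(Medium, Free): Country B can switch to Medium (7 → 11). Not NE.
(Medium, Low): Country B can switch to Free (0 → 7). Not NE.
(Medium, Medium): Country A can switch to High (9 → 11). Not NE.
(High, Free): Country A can switch to Medium (5 → 6). Not NE.
(High, Low): Country A can switch to Medium (0 → 10). Not NE.
(High, Medium): Country B can switch to Free (6 → 11). Not NE.
(Embargo, Free): Country A can switch to Medium (3 → 6). Not NE.
(Embargo, Low): Country A can switch to Medium (1 → 10). Not NE.
(Embargo, Medium): Country A can switch to Medium (5 → 9). Not NE.

none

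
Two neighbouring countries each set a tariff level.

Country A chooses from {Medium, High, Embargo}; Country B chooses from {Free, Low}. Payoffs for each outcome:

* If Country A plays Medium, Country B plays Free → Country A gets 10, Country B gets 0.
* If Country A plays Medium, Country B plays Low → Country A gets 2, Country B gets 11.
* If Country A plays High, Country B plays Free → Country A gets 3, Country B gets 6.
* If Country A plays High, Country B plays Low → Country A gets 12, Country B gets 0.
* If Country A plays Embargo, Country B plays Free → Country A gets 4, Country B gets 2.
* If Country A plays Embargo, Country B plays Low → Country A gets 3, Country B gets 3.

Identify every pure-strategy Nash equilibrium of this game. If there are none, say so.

No pure-strategy Nash equilibrium.

Mark each player's best response to every combination of opponents' strategies; a profile where every player is best-responding is a pure Nash equilibrium.
Country A against Free: payoffs 10, 3, 4 → best response Medium.
Country A against Low: payoffs 2, 12, 3 → best response High.
Country B against Medium: payoffs 0, 11 → best response Low.
Country B against High: payoffs 6, 0 → best response Free.
Country B against Embargo: payoffs 2, 3 → best response Low.
No profile is a mutual best response for all players.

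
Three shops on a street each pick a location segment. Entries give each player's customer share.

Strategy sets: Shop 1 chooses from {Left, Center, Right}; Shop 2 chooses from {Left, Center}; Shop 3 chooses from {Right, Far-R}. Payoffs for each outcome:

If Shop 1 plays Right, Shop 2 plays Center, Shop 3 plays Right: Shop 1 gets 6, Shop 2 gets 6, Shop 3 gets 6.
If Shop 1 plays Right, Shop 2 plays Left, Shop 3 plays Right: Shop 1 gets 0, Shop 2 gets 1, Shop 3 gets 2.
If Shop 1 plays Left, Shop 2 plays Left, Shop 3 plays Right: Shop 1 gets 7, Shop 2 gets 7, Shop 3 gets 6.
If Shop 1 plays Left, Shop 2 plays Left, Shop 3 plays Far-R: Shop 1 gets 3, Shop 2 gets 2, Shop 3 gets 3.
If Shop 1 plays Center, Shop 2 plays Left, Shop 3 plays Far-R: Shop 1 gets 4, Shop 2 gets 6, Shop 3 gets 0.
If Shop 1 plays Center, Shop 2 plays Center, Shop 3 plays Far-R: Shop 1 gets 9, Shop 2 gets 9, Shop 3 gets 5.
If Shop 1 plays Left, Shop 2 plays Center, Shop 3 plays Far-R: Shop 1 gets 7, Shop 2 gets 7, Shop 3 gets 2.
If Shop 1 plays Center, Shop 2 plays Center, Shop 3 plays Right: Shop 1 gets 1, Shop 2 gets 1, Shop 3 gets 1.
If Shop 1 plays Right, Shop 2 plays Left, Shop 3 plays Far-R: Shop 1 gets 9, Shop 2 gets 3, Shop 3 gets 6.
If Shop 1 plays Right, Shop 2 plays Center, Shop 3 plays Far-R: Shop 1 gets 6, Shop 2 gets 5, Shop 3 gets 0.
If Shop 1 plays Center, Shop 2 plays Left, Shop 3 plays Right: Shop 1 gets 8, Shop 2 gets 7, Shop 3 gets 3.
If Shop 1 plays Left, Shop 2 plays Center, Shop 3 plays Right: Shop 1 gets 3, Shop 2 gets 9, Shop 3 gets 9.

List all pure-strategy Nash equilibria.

(Left, Left, Right): Shop 1 can switch to Center (7 → 8). Not NE.
(Left, Left, Far-R): Shop 1 can switch to Center (3 → 4). Not NE.
(Left, Center, Right): Shop 1 can switch to Right (3 → 6). Not NE.
(Left, Center, Far-R): Shop 1 can switch to Center (7 → 9). Not NE.
(Center, Left, Right): Shop 1 gets 8, best alternative 7; Shop 2 gets 7, best alternative 1; Shop 3 gets 3, best alternative 0. No profitable deviation — NE.
(Center, Left, Far-R): Shop 1 can switch to Right (4 → 9). Not NE.
(Center, Center, Right): Shop 1 can switch to Left (1 → 3). Not NE.
(Center, Center, Far-R): Shop 1 gets 9, best alternative 7; Shop 2 gets 9, best alternative 6; Shop 3 gets 5, best alternative 1. No profitable deviation — NE.
(Right, Left, Right): Shop 1 can switch to Left (0 → 7). Not NE.
(Right, Left, Far-R): Shop 2 can switch to Center (3 → 5). Not NE.
(Right, Center, Right): Shop 1 gets 6, best alternative 3; Shop 2 gets 6, best alternative 1; Shop 3 gets 6, best alternative 0. No profitable deviation — NE.
(The remaining 1 profile has a profitable deviation by the same check.)

Pure-strategy Nash equilibria: (Center, Left, Right); (Center, Center, Far-R); (Right, Center, Right)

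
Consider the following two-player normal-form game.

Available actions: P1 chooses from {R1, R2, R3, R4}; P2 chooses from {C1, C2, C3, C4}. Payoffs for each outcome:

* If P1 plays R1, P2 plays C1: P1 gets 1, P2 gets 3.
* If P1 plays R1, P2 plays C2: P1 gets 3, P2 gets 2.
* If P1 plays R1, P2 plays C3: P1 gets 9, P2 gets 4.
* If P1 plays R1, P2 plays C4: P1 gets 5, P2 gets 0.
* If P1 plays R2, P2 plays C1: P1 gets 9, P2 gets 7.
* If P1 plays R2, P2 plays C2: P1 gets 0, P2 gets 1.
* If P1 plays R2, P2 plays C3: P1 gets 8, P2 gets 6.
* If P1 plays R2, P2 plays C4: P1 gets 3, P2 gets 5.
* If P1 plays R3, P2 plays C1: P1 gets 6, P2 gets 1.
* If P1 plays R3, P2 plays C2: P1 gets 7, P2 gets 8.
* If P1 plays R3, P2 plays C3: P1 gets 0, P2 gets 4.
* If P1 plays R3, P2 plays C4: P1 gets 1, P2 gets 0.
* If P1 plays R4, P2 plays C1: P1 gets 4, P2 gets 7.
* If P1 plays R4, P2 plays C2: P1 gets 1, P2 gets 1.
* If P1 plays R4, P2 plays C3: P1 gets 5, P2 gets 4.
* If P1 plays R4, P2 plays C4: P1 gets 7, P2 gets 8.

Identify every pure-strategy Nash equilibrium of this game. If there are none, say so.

Pure-strategy Nash equilibria: (R1, C3) and (R2, C1) and (R3, C2) and (R4, C4)

P1 against C1: payoffs 1, 9, 6, 4 → best response R2.
P1 against C2: payoffs 3, 0, 7, 1 → best response R3.
P1 against C3: payoffs 9, 8, 0, 5 → best response R1.
P1 against C4: payoffs 5, 3, 1, 7 → best response R4.
P2 against R1: payoffs 3, 2, 4, 0 → best response C3.
P2 against R2: payoffs 7, 1, 6, 5 → best response C1.
P2 against R3: payoffs 1, 8, 4, 0 → best response C2.
P2 against R4: payoffs 7, 1, 4, 8 → best response C4.
Mutual best responses: (R1, C3); (R2, C1); (R3, C2); (R4, C4).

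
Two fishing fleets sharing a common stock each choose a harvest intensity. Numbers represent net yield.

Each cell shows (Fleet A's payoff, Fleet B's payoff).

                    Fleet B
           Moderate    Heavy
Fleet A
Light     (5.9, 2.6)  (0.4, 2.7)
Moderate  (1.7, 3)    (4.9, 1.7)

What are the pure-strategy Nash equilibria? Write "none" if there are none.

Fleet A against Moderate: payoffs 5.9, 1.7 → best response Light.
Fleet A against Heavy: payoffs 0.4, 4.9 → best response Moderate.
Fleet B against Light: payoffs 2.6, 2.7 → best response Heavy.
Fleet B against Moderate: payoffs 3, 1.7 → best response Moderate.
No profile is a mutual best response for all players.

There is no pure-strategy Nash equilibrium.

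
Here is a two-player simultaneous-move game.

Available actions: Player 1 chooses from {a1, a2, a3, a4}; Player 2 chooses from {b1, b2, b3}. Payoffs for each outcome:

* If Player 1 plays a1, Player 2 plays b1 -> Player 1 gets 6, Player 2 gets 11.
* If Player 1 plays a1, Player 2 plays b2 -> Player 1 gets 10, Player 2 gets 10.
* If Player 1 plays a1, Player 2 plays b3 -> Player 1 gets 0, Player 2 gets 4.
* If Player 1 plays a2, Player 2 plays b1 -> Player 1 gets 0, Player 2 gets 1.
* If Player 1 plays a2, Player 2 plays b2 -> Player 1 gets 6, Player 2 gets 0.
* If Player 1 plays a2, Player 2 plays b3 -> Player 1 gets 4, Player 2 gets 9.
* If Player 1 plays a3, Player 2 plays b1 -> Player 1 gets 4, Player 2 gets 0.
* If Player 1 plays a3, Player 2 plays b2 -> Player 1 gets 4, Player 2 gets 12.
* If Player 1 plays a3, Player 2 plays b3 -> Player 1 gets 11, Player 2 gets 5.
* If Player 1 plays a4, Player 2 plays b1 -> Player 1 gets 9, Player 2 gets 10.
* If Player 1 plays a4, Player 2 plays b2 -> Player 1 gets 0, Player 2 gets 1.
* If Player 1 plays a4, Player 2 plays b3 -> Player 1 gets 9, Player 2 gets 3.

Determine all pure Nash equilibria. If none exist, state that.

Mark each player's best response to every combination of opponents' strategies; a profile where every player is best-responding is a pure Nash equilibrium.
Player 1 against b1: payoffs 6, 0, 4, 9 → best response a4.
Player 1 against b2: payoffs 10, 6, 4, 0 → best response a1.
Player 1 against b3: payoffs 0, 4, 11, 9 → best response a3.
Player 2 against a1: payoffs 11, 10, 4 → best response b1.
Player 2 against a2: payoffs 1, 0, 9 → best response b3.
Player 2 against a3: payoffs 0, 12, 5 → best response b2.
Player 2 against a4: payoffs 10, 1, 3 → best response b1.
Mutual best responses: (a4, b1).

The unique pure-strategy Nash equilibrium is (a4, b1).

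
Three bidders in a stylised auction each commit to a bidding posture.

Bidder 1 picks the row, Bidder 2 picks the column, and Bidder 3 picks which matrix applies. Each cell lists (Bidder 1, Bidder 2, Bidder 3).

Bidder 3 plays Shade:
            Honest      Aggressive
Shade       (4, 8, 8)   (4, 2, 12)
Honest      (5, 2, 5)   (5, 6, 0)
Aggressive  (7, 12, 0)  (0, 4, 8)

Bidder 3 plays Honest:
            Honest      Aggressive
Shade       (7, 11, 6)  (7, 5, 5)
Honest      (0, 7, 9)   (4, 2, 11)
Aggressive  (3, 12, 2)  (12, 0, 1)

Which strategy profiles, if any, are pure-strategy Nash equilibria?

For each strategy profile, look for a profitable unilateral deviation.
(Shade, Honest, Shade): Bidder 1 can switch to Honest (4 → 5). Not NE.
(Shade, Honest, Honest): Bidder 3 can switch to Shade (6 → 8). Not NE.
(Shade, Aggressive, Shade): Bidder 1 can switch to Honest (4 → 5). Not NE.
(Shade, Aggressive, Honest): Bidder 1 can switch to Aggressive (7 → 12). Not NE.
(Honest, Honest, Shade): Bidder 1 can switch to Aggressive (5 → 7). Not NE.
(Honest, Honest, Honest): Bidder 1 can switch to Shade (0 → 7). Not NE.
(Honest, Aggressive, Shade): Bidder 3 can switch to Honest (0 → 11). Not NE.
(Honest, Aggressive, Honest): Bidder 1 can switch to Shade (4 → 7). Not NE.
(Aggressive, Honest, Shade): Bidder 3 can switch to Honest (0 → 2). Not NE.
(Aggressive, Honest, Honest): Bidder 1 can switch to Shade (3 → 7). Not NE.
(Aggressive, Aggressive, Shade): Bidder 1 can switch to Shade (0 → 4). Not NE.
(Aggressive, Aggressive, Honest): Bidder 2 can switch to Honest (0 → 12). Not NE.

There is no pure-strategy Nash equilibrium.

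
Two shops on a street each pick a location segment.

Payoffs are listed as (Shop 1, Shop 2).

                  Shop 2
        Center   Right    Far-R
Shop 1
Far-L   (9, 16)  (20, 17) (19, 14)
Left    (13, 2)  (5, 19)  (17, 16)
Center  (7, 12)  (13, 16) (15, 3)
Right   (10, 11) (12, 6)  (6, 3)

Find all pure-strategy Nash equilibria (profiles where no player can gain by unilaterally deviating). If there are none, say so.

(Far-L, Center): Shop 1 can switch to Left (9 → 13). Not NE.
(Far-L, Right): Shop 1 gets 20, best alternative 13; Shop 2 gets 17, best alternative 16. No profitable deviation — NE.
(Far-L, Far-R): Shop 2 can switch to Center (14 → 16). Not NE.
(Left, Center): Shop 2 can switch to Right (2 → 19). Not NE.
(Left, Right): Shop 1 can switch to Far-L (5 → 20). Not NE.
(Left, Far-R): Shop 1 can switch to Far-L (17 → 19). Not NE.
(Center, Center): Shop 1 can switch to Far-L (7 → 9). Not NE.
(Center, Right): Shop 1 can switch to Far-L (13 → 20). Not NE.
(Center, Far-R): Shop 1 can switch to Far-L (15 → 19). Not NE.
(Right, Center): Shop 1 can switch to Left (10 → 13). Not NE.
(Right, Right): Shop 1 can switch to Far-L (12 → 20). Not NE.
(Right, Far-R): Shop 1 can switch to Far-L (6 → 19). Not NE.

Pure NE: (Far-L, Right)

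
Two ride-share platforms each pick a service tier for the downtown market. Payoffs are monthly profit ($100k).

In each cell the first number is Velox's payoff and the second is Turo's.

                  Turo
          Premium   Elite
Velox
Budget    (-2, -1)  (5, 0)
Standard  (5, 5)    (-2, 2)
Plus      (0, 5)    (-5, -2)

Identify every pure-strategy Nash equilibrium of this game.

(Budget, Elite) and (Standard, Premium)

Velox against Premium: payoffs -2, 5, 0 → best response Standard.
Velox against Elite: payoffs 5, -2, -5 → best response Budget.
Turo against Budget: payoffs -1, 0 → best response Elite.
Turo against Standard: payoffs 5, 2 → best response Premium.
Turo against Plus: payoffs 5, -2 → best response Premium.
Mutual best responses: (Budget, Elite); (Standard, Premium).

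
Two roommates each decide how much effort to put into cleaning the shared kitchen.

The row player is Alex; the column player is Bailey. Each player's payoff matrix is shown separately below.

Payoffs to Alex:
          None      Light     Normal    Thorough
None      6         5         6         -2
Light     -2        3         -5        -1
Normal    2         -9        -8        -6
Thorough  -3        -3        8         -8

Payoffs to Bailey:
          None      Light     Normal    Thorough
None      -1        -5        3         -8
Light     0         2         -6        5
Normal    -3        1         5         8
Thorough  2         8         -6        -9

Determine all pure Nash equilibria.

Alex against None: payoffs 6, -2, 2, -3 → best response None.
Alex against Light: payoffs 5, 3, -9, -3 → best response None.
Alex against Normal: payoffs 6, -5, -8, 8 → best response Thorough.
Alex against Thorough: payoffs -2, -1, -6, -8 → best response Light.
Bailey against None: payoffs -1, -5, 3, -8 → best response Normal.
Bailey against Light: payoffs 0, 2, -6, 5 → best response Thorough.
Bailey against Normal: payoffs -3, 1, 5, 8 → best response Thorough.
Bailey against Thorough: payoffs 2, 8, -6, -9 → best response Light.
Mutual best responses: (Light, Thorough).

The unique pure-strategy Nash equilibrium is (Light, Thorough).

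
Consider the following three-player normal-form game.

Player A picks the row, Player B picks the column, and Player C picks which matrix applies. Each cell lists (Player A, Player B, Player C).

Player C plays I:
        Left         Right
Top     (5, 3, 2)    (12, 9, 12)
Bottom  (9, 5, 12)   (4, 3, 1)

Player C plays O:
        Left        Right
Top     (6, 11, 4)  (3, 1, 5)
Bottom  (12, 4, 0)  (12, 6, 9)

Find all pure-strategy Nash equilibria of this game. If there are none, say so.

(Top, Right, I) and (Bottom, Left, I) and (Bottom, Right, O)

(Top, Left, I): Player A can switch to Bottom (5 → 9). Not NE.
(Top, Left, O): Player A can switch to Bottom (6 → 12). Not NE.
(Top, Right, I): Player A gets 12, best alternative 4; Player B gets 9, best alternative 3; Player C gets 12, best alternative 5. No profitable deviation — NE.
(Top, Right, O): Player A can switch to Bottom (3 → 12). Not NE.
(Bottom, Left, I): Player A gets 9, best alternative 5; Player B gets 5, best alternative 3; Player C gets 12, best alternative 0. No profitable deviation — NE.
(Bottom, Left, O): Player B can switch to Right (4 → 6). Not NE.
(Bottom, Right, I): Player A can switch to Top (4 → 12). Not NE.
(Bottom, Right, O): Player A gets 12, best alternative 3; Player B gets 6, best alternative 4; Player C gets 9, best alternative 1. No profitable deviation — NE.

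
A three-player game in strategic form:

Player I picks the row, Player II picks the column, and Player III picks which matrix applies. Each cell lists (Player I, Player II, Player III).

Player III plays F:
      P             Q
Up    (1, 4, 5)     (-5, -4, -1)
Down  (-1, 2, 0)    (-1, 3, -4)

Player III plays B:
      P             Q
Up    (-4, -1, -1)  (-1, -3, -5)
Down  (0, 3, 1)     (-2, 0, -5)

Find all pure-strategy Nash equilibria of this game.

(Up, P, F) and (Down, P, B) and (Down, Q, F)

(Up, P, F): Player I gets 1, best alternative -1; Player II gets 4, best alternative -4; Player III gets 5, best alternative -1. No profitable deviation — NE.
(Up, P, B): Player I can switch to Down (-4 → 0). Not NE.
(Up, Q, F): Player I can switch to Down (-5 → -1). Not NE.
(Up, Q, B): Player II can switch to P (-3 → -1). Not NE.
(Down, P, F): Player I can switch to Up (-1 → 1). Not NE.
(Down, P, B): Player I gets 0, best alternative -4; Player II gets 3, best alternative 0; Player III gets 1, best alternative 0. No profitable deviation — NE.
(Down, Q, F): Player I gets -1, best alternative -5; Player II gets 3, best alternative 2; Player III gets -4, best alternative -5. No profitable deviation — NE.
(Down, Q, B): Player I can switch to Up (-2 → -1). Not NE.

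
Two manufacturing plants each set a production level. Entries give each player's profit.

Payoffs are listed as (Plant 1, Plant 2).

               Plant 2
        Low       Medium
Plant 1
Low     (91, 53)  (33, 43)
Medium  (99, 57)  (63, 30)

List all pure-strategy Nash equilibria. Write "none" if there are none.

(Low, Low): Plant 1 can switch to Medium (91 → 99). Not NE.
(Low, Medium): Plant 1 can switch to Medium (33 → 63). Not NE.
(Medium, Low): Plant 1 gets 99, best alternative 91; Plant 2 gets 57, best alternative 30. No profitable deviation — NE.
(Medium, Medium): Plant 2 can switch to Low (30 → 57). Not NE.

The unique pure-strategy Nash equilibrium is (Medium, Low).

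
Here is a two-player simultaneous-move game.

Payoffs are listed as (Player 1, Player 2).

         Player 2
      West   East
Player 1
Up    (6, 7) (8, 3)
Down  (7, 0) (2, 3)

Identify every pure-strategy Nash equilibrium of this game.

There is no pure-strategy Nash equilibrium.

Player 1 against West: payoffs 6, 7 → best response Down.
Player 1 against East: payoffs 8, 2 → best response Up.
Player 2 against Up: payoffs 7, 3 → best response West.
Player 2 against Down: payoffs 0, 3 → best response East.
No profile is a mutual best response for all players.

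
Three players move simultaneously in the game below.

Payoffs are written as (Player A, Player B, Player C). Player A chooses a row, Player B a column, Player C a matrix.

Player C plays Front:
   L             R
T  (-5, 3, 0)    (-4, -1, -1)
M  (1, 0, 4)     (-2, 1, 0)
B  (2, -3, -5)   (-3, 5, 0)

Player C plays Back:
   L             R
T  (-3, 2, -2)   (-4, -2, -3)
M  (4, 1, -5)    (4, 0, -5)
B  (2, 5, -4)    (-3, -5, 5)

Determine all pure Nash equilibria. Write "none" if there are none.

Check each profile: it is a Nash equilibrium iff no player can strictly gain by switching unilaterally.
(T, L, Front): Player A can switch to M (-5 → 1). Not NE.
(T, L, Back): Player A can switch to M (-3 → 4). Not NE.
(T, R, Front): Player A can switch to M (-4 → -2). Not NE.
(T, R, Back): Player A can switch to M (-4 → 4). Not NE.
(M, L, Front): Player A can switch to B (1 → 2). Not NE.
(M, L, Back): Player C can switch to Front (-5 → 4). Not NE.
(M, R, Front): Player A gets -2, best alternative -3; Player B gets 1, best alternative 0; Player C gets 0, best alternative -5. No profitable deviation — NE.
(M, R, Back): Player B can switch to L (0 → 1). Not NE.
(B, L, Front): Player B can switch to R (-3 → 5). Not NE.
(B, L, Back): Player A can switch to M (2 → 4). Not NE.
(B, R, Front): Player A can switch to M (-3 → -2). Not NE.
(The remaining 1 profile has a profitable deviation by the same check.)

(M, R, Front)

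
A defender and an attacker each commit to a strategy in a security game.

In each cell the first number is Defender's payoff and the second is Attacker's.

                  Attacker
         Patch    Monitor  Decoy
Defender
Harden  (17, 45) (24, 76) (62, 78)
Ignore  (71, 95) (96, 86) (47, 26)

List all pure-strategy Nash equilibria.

Pure-strategy Nash equilibria: (Harden, Decoy) and (Ignore, Patch)

For each strategy profile, look for a profitable unilateral deviation.
(Harden, Patch): Defender can switch to Ignore (17 → 71). Not NE.
(Harden, Monitor): Defender can switch to Ignore (24 → 96). Not NE.
(Harden, Decoy): Defender gets 62, best alternative 47; Attacker gets 78, best alternative 76. No profitable deviation — NE.
(Ignore, Patch): Defender gets 71, best alternative 17; Attacker gets 95, best alternative 86. No profitable deviation — NE.
(Ignore, Monitor): Attacker can switch to Patch (86 → 95). Not NE.
(Ignore, Decoy): Defender can switch to Harden (47 → 62). Not NE.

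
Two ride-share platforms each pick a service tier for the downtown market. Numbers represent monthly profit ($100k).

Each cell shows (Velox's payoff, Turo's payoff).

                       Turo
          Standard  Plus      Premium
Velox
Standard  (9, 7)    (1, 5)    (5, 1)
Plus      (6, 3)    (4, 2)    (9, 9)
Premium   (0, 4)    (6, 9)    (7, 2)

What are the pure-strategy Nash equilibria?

Pure-strategy Nash equilibria: (Standard, Standard), (Plus, Premium), (Premium, Plus)

Velox against Standard: payoffs 9, 6, 0 → best response Standard.
Velox against Plus: payoffs 1, 4, 6 → best response Premium.
Velox against Premium: payoffs 5, 9, 7 → best response Plus.
Turo against Standard: payoffs 7, 5, 1 → best response Standard.
Turo against Plus: payoffs 3, 2, 9 → best response Premium.
Turo against Premium: payoffs 4, 9, 2 → best response Plus.
Mutual best responses: (Standard, Standard); (Plus, Premium); (Premium, Plus).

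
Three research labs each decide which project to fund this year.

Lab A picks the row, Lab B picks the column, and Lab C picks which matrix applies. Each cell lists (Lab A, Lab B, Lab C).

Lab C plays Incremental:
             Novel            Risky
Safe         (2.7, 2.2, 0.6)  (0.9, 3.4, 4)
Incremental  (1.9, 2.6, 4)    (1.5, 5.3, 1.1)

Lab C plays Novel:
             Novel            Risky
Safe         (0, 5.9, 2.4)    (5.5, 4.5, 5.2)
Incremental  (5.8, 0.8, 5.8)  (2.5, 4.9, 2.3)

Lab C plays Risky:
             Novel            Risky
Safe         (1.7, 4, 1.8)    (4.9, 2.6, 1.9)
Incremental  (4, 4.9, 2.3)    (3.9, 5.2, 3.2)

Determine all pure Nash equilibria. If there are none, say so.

Check each profile: it is a Nash equilibrium iff no player can strictly gain by switching unilaterally.
(Safe, Novel, Incremental): Lab B can switch to Risky (2.2 → 3.4). Not NE.
(Safe, Novel, Novel): Lab A can switch to Incremental (0 → 5.8). Not NE.
(Safe, Novel, Risky): Lab A can switch to Incremental (1.7 → 4). Not NE.
(Safe, Risky, Incremental): Lab A can switch to Incremental (0.9 → 1.5). Not NE.
(Safe, Risky, Novel): Lab B can switch to Novel (4.5 → 5.9). Not NE.
(Safe, Risky, Risky): Lab B can switch to Novel (2.6 → 4). Not NE.
(Incremental, Novel, Incremental): Lab A can switch to Safe (1.9 → 2.7). Not NE.
(Incremental, Novel, Novel): Lab B can switch to Risky (0.8 → 4.9). Not NE.
(Incremental, Novel, Risky): Lab B can switch to Risky (4.9 → 5.2). Not NE.
(Incremental, Risky, Incremental): Lab C can switch to Novel (1.1 → 2.3). Not NE.
(The remaining 2 profiles each have a profitable deviation by the same check.)

This game has no pure Nash equilibrium.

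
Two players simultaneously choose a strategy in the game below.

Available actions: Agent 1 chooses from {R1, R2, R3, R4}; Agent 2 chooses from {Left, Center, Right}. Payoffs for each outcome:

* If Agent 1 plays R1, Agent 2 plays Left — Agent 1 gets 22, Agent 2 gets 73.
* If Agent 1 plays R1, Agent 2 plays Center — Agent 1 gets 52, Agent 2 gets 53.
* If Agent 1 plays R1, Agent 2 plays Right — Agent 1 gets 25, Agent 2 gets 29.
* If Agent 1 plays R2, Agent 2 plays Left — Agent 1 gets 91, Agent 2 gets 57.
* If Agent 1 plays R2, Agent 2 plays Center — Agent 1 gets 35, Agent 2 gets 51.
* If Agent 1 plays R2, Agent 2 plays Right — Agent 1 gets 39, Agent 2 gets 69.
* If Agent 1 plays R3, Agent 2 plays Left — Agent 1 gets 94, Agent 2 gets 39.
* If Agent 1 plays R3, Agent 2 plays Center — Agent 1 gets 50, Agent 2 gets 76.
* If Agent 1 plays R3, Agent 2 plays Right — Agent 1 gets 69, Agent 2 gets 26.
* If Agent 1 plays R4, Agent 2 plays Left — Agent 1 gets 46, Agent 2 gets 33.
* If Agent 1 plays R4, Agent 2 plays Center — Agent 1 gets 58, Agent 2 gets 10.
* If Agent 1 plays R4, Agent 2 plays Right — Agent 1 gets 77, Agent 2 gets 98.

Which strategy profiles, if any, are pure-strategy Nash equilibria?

Agent 1 against Left: payoffs 22, 91, 94, 46 → best response R3.
Agent 1 against Center: payoffs 52, 35, 50, 58 → best response R4.
Agent 1 against Right: payoffs 25, 39, 69, 77 → best response R4.
Agent 2 against R1: payoffs 73, 53, 29 → best response Left.
Agent 2 against R2: payoffs 57, 51, 69 → best response Right.
Agent 2 against R3: payoffs 39, 76, 26 → best response Center.
Agent 2 against R4: payoffs 33, 10, 98 → best response Right.
Mutual best responses: (R4, Right).

(R4, Right)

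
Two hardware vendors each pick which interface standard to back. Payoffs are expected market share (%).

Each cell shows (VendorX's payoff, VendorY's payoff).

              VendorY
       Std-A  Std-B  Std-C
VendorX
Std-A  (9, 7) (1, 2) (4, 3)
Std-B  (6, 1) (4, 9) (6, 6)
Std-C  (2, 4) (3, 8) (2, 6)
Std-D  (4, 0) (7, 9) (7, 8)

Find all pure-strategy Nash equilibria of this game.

The pure Nash equilibria are (Std-A, Std-A), (Std-D, Std-B).

For each strategy profile, look for a profitable unilateral deviation.
(Std-A, Std-A): VendorX gets 9, best alternative 6; VendorY gets 7, best alternative 3. No profitable deviation — NE.
(Std-A, Std-B): VendorX can switch to Std-B (1 → 4). Not NE.
(Std-A, Std-C): VendorX can switch to Std-B (4 → 6). Not NE.
(Std-B, Std-A): VendorX can switch to Std-A (6 → 9). Not NE.
(Std-B, Std-B): VendorX can switch to Std-D (4 → 7). Not NE.
(Std-B, Std-C): VendorX can switch to Std-D (6 → 7). Not NE.
(Std-C, Std-A): VendorX can switch to Std-A (2 → 9). Not NE.
(Std-C, Std-B): VendorX can switch to Std-B (3 → 4). Not NE.
(Std-C, Std-C): VendorX can switch to Std-A (2 → 4). Not NE.
(Std-D, Std-A): VendorX can switch to Std-A (4 → 9). Not NE.
(Std-D, Std-B): VendorX gets 7, best alternative 4; VendorY gets 9, best alternative 8. No profitable deviation — NE.
(Std-D, Std-C): VendorY can switch to Std-B (8 → 9). Not NE.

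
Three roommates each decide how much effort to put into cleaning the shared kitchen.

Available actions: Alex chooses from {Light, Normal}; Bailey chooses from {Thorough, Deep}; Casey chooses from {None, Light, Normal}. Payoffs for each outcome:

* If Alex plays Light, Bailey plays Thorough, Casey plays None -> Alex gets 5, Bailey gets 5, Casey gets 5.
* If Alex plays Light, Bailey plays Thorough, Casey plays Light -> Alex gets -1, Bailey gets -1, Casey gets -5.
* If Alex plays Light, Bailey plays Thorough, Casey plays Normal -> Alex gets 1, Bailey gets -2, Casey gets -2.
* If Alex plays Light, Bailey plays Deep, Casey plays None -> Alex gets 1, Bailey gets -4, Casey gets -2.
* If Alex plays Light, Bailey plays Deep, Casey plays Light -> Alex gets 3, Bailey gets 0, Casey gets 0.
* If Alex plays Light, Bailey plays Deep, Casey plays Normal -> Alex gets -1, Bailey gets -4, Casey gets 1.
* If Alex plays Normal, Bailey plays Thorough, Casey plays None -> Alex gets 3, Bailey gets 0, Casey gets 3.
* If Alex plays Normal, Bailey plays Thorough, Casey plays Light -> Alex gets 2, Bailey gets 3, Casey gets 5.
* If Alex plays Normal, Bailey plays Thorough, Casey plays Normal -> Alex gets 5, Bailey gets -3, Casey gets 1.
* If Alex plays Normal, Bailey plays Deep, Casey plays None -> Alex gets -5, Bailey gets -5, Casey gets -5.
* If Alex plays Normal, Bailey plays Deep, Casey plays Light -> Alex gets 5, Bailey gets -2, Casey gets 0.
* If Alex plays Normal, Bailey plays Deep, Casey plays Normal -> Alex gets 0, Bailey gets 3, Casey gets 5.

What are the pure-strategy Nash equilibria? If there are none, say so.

Check each profile: it is a Nash equilibrium iff no player can strictly gain by switching unilaterally.
(Light, Thorough, None): Alex gets 5, best alternative 3; Bailey gets 5, best alternative -4; Casey gets 5, best alternative -2. No profitable deviation — NE.
(Light, Thorough, Light): Alex can switch to Normal (-1 → 2). Not NE.
(Light, Thorough, Normal): Alex can switch to Normal (1 → 5). Not NE.
(Light, Deep, None): Bailey can switch to Thorough (-4 → 5). Not NE.
(Light, Deep, Light): Alex can switch to Normal (3 → 5). Not NE.
(Light, Deep, Normal): Alex can switch to Normal (-1 → 0). Not NE.
(Normal, Thorough, None): Alex can switch to Light (3 → 5). Not NE.
(Normal, Thorough, Light): Alex gets 2, best alternative -1; Bailey gets 3, best alternative -2; Casey gets 5, best alternative 3. No profitable deviation — NE.
(Normal, Thorough, Normal): Bailey can switch to Deep (-3 → 3). Not NE.
(Normal, Deep, None): Alex can switch to Light (-5 → 1). Not NE.
(Normal, Deep, Normal): Alex gets 0, best alternative -1; Bailey gets 3, best alternative -3; Casey gets 5, best alternative 0. No profitable deviation — NE.
(The remaining 1 profile has a profitable deviation by the same check.)

(Light, Thorough, None), (Normal, Thorough, Light), (Normal, Deep, Normal)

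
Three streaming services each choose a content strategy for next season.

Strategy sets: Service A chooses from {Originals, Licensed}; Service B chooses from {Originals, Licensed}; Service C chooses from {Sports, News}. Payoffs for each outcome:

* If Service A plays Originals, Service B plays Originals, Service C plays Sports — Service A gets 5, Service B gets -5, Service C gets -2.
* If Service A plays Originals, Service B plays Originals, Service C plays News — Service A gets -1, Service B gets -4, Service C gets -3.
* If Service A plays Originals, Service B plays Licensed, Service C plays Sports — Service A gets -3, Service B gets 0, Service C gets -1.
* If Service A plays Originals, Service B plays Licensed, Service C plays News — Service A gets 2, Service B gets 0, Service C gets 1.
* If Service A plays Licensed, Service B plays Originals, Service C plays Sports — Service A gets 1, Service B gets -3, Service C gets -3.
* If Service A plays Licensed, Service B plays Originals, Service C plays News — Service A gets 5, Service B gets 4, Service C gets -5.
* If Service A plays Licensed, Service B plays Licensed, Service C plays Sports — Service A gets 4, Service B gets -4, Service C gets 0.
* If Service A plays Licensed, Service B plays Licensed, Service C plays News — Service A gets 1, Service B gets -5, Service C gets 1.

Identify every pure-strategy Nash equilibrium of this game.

The unique pure-strategy Nash equilibrium is (Originals, Licensed, News).

Service A against (Originals, Sports): payoffs 5, 1 → best response Originals.
Service A against (Originals, News): payoffs -1, 5 → best response Licensed.
Service A against (Licensed, Sports): payoffs -3, 4 → best response Licensed.
Service A against (Licensed, News): payoffs 2, 1 → best response Originals.
Service B against (Originals, Sports): payoffs -5, 0 → best response Licensed.
Service B against (Originals, News): payoffs -4, 0 → best response Licensed.
Service B against (Licensed, Sports): payoffs -3, -4 → best response Originals.
Service B against (Licensed, News): payoffs 4, -5 → best response Originals.
Service C against (Originals, Originals): payoffs -2, -3 → best response Sports.
Service C against (Originals, Licensed): payoffs -1, 1 → best response News.
Service C against (Licensed, Originals): payoffs -3, -5 → best response Sports.
Service C against (Licensed, Licensed): payoffs 0, 1 → best response News.
Mutual best responses: (Originals, Licensed, News).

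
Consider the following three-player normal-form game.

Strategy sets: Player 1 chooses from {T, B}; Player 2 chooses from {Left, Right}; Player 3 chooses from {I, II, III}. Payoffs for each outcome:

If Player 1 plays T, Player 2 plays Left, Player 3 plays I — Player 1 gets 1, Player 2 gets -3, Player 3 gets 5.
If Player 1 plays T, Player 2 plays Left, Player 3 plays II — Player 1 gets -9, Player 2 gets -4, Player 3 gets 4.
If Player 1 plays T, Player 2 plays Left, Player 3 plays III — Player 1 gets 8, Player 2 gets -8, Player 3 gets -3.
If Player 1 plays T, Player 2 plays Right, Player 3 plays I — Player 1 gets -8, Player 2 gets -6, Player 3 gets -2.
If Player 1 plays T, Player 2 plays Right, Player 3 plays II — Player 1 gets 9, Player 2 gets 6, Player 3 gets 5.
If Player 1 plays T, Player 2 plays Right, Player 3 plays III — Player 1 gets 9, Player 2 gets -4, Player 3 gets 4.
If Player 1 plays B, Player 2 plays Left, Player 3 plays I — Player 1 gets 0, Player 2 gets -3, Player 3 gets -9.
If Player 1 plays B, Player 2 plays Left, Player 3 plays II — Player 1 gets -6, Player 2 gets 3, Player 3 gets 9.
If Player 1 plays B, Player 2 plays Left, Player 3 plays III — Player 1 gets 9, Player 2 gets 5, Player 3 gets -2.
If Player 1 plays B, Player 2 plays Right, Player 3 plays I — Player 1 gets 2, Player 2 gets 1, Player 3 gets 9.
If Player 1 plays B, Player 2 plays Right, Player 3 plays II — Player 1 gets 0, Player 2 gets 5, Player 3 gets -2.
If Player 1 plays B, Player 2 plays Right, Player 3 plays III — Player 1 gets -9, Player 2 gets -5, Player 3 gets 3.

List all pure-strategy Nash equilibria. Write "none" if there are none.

(T, Left, I) and (T, Right, II) and (B, Right, I)

(T, Left, I): Player 1 gets 1, best alternative 0; Player 2 gets -3, best alternative -6; Player 3 gets 5, best alternative 4. No profitable deviation — NE.
(T, Left, II): Player 1 can switch to B (-9 → -6). Not NE.
(T, Left, III): Player 1 can switch to B (8 → 9). Not NE.
(T, Right, I): Player 1 can switch to B (-8 → 2). Not NE.
(T, Right, II): Player 1 gets 9, best alternative 0; Player 2 gets 6, best alternative -4; Player 3 gets 5, best alternative 4. No profitable deviation — NE.
(T, Right, III): Player 3 can switch to II (4 → 5). Not NE.
(B, Left, I): Player 1 can switch to T (0 → 1). Not NE.
(B, Left, II): Player 2 can switch to Right (3 → 5). Not NE.
(B, Left, III): Player 3 can switch to II (-2 → 9). Not NE.
(B, Right, I): Player 1 gets 2, best alternative -8; Player 2 gets 1, best alternative -3; Player 3 gets 9, best alternative 3. No profitable deviation — NE.
(B, Right, II): Player 1 can switch to T (0 → 9). Not NE.
(B, Right, III): Player 1 can switch to T (-9 → 9). Not NE.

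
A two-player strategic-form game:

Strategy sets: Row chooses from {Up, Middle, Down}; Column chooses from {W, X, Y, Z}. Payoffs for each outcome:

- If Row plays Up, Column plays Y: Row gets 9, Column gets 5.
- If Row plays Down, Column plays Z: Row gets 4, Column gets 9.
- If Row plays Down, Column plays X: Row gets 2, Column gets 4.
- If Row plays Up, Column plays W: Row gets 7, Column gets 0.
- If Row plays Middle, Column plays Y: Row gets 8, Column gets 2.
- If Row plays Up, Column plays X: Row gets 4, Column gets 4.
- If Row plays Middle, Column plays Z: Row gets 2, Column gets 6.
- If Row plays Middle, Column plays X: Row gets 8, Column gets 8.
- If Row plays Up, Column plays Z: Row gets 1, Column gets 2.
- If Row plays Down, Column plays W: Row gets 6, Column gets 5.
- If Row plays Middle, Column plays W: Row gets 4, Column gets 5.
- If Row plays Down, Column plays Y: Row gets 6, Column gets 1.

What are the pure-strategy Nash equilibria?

Mark each player's best response to every combination of opponents' strategies; a profile where every player is best-responding is a pure Nash equilibrium.
Row against W: payoffs 7, 4, 6 → best response Up.
Row against X: payoffs 4, 8, 2 → best response Middle.
Row against Y: payoffs 9, 8, 6 → best response Up.
Row against Z: payoffs 1, 2, 4 → best response Down.
Column against Up: payoffs 0, 4, 5, 2 → best response Y.
Column against Middle: payoffs 5, 8, 2, 6 → best response X.
Column against Down: payoffs 5, 4, 1, 9 → best response Z.
Mutual best responses: (Up, Y); (Middle, X); (Down, Z).

The pure Nash equilibria are (Up, Y), (Middle, X), (Down, Z).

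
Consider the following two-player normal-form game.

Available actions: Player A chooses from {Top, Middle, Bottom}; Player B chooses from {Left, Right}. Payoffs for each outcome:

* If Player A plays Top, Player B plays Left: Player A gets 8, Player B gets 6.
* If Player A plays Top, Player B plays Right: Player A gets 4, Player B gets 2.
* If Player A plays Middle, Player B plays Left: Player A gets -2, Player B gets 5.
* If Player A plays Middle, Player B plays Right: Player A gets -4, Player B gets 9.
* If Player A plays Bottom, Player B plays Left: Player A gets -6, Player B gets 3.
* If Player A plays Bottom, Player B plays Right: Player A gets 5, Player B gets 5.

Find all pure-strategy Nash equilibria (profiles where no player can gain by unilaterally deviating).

The pure Nash equilibria are (Top, Left), (Bottom, Right).

Player A against Left: payoffs 8, -2, -6 → best response Top.
Player A against Right: payoffs 4, -4, 5 → best response Bottom.
Player B against Top: payoffs 6, 2 → best response Left.
Player B against Middle: payoffs 5, 9 → best response Right.
Player B against Bottom: payoffs 3, 5 → best response Right.
Mutual best responses: (Top, Left); (Bottom, Right).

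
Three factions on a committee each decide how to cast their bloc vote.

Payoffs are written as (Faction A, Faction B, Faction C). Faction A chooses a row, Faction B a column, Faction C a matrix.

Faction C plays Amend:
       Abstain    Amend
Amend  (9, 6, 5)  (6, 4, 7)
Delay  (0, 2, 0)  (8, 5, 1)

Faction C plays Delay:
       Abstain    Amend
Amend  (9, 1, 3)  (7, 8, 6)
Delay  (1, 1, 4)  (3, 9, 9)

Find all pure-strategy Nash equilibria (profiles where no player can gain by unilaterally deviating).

(Amend, Abstain, Amend)

Mark each player's best response to every combination of opponents' strategies; a profile where every player is best-responding is a pure Nash equilibrium.
Faction A against (Abstain, Amend): payoffs 9, 0 → best response Amend.
Faction A against (Abstain, Delay): payoffs 9, 1 → best response Amend.
Faction A against (Amend, Amend): payoffs 6, 8 → best response Delay.
Faction A against (Amend, Delay): payoffs 7, 3 → best response Amend.
Faction B against (Amend, Amend): payoffs 6, 4 → best response Abstain.
Faction B against (Amend, Delay): payoffs 1, 8 → best response Amend.
Faction B against (Delay, Amend): payoffs 2, 5 → best response Amend.
Faction B against (Delay, Delay): payoffs 1, 9 → best response Amend.
Faction C against (Amend, Abstain): payoffs 5, 3 → best response Amend.
Faction C against (Amend, Amend): payoffs 7, 6 → best response Amend.
Faction C against (Delay, Abstain): payoffs 0, 4 → best response Delay.
Faction C against (Delay, Amend): payoffs 1, 9 → best response Delay.
Mutual best responses: (Amend, Abstain, Amend).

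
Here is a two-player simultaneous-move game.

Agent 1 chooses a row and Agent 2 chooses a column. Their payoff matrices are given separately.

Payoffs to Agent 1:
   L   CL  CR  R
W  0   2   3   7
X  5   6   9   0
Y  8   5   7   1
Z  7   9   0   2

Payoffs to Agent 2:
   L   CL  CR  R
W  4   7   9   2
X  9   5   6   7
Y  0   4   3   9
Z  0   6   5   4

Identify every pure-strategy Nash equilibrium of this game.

(W, L): Agent 1 can switch to X (0 → 5). Not NE.
(W, CL): Agent 1 can switch to X (2 → 6). Not NE.
(W, CR): Agent 1 can switch to X (3 → 9). Not NE.
(W, R): Agent 2 can switch to L (2 → 4). Not NE.
(X, L): Agent 1 can switch to Y (5 → 8). Not NE.
(X, CL): Agent 1 can switch to Z (6 → 9). Not NE.
(Z, CL): Agent 1 gets 9, best alternative 6; Agent 2 gets 6, best alternative 5. No profitable deviation — NE.
(The remaining 9 profiles each have a profitable deviation by the same check.)

(Z, CL)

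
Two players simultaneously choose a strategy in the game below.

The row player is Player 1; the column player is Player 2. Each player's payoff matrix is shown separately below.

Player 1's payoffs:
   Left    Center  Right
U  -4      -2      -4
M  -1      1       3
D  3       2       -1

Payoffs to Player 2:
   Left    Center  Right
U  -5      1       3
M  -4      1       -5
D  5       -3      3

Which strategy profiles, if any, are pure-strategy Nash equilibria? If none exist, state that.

Player 1 against Left: payoffs -4, -1, 3 → best response D.
Player 1 against Center: payoffs -2, 1, 2 → best response D.
Player 1 against Right: payoffs -4, 3, -1 → best response M.
Player 2 against U: payoffs -5, 1, 3 → best response Right.
Player 2 against M: payoffs -4, 1, -5 → best response Center.
Player 2 against D: payoffs 5, -3, 3 → best response Left.
Mutual best responses: (D, Left).

Pure NE: (D, Left)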